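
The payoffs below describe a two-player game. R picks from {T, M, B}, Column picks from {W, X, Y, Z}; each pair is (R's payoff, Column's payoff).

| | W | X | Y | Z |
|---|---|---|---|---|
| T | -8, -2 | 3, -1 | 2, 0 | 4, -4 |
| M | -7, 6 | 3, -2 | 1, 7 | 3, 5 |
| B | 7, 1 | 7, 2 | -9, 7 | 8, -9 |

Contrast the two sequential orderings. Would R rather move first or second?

If R leads: Column's best replies are T→Y, M→Y, B→Y; R's induced payoffs 2, 1, -9; outcome (T, Y), payoffs (2, 0).
If Column leads: R's best replies are W→B, X→B, Y→T, Z→B; Column's induced payoffs 1, 2, 0, -9; outcome (B, X), payoffs (7, 2).
R gets 2 moving first and 7 moving second, so R prefers to move second.

second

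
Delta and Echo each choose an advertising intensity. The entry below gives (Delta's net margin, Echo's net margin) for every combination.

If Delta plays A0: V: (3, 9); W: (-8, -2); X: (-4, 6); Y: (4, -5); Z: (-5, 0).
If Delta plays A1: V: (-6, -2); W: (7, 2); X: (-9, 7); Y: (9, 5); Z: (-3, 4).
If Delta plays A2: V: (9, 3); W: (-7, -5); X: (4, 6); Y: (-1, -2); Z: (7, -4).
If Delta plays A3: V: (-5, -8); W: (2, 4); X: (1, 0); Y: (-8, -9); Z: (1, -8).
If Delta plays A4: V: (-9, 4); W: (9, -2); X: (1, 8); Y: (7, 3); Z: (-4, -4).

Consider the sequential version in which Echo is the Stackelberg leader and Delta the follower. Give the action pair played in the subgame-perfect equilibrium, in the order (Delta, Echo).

(A2, X)

Solve by backward induction (Echo leads).
- V: Delta compares 3, -6, 9, -5, -9 and picks A2; Echo would get 3.
- W: Delta compares -8, 7, -7, 2, 9 and picks A4; Echo would get -2.
- X: Delta compares -4, -9, 4, 1, 1 and picks A2; Echo would get 6.
- Y: Delta compares 4, 9, -1, -8, 7 and picks A1; Echo would get 5.
- Z: Delta compares -5, -3, 7, 1, -4 and picks A2; Echo would get -4.
Among 3, -2, 6, 5, -4, the best is 6 at X. Subgame-perfect outcome: (A2, X) with payoffs (4, 6).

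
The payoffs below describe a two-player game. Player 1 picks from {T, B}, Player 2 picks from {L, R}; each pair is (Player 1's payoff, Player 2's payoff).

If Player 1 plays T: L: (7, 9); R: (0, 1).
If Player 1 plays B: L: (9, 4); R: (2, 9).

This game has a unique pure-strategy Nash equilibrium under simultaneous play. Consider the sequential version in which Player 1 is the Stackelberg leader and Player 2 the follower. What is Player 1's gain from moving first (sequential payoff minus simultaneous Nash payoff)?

Solve by backward induction (Player 1 leads).
- T: BR = L, leader payoff 7.
- B: BR = R, leader payoff 2.
Maximizing over 7, 2, Player 1 chooses T. Subgame-perfect outcome: (T, L) with payoffs (7, 9).
Now find the simultaneous Nash equilibrium.
Player 1's best replies: L→B; R→B.
Player 2's best replies: T→L; B→R.
The unique mutual best reply is (B, R), giving (2, 9).
Player 1's commitment gain: 7 − 2 = 5.

5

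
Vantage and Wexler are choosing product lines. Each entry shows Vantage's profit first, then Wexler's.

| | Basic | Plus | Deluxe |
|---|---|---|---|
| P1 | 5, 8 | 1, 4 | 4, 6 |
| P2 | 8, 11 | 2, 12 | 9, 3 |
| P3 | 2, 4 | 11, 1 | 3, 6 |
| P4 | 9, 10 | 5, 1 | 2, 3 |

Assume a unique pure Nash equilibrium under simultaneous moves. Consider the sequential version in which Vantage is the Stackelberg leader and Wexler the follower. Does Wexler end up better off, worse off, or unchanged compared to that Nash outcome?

Work backward from Wexler's decision.
- P1: Wexler compares 8, 4, 6 and picks Basic; Vantage would get 5.
- P2: Wexler compares 11, 12, 3 and picks Plus; Vantage would get 2.
- P3: Wexler compares 4, 1, 6 and picks Deluxe; Vantage would get 3.
- P4: Wexler compares 10, 1, 3 and picks Basic; Vantage would get 9.
Among 5, 2, 3, 9, the best is 9 at P4. Subgame-perfect outcome: (P4, Basic) with payoffs (9, 10).
For the simultaneous game, intersect best replies.
Vantage's best replies: Basic→P4; Plus→P3; Deluxe→P2.
Wexler's best replies: P1→Basic; P2→Plus; P3→Deluxe; P4→Basic.
Only (P4, Basic) has each player best-responding; Nash payoffs (9, 10).
Wexler earns 10 sequentially versus 10 at the Nash outcome: unchanged.

unchanged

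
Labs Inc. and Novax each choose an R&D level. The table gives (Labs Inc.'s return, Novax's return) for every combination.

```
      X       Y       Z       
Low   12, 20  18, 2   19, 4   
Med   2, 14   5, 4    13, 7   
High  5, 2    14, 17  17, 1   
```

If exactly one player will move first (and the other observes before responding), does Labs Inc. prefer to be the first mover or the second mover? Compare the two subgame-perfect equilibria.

first

If Labs Inc. leads: Novax's best replies are Low→X, Med→X, High→Y; Labs Inc.'s induced payoffs 12, 2, 14; outcome (High, Y), payoffs (14, 17).
If Novax leads: Labs Inc.'s best replies are X→Low, Y→Low, Z→Low; Novax's induced payoffs 20, 2, 4; outcome (Low, X), payoffs (12, 20).
Labs Inc. gets 14 moving first and 12 moving second, so Labs Inc. prefers to move first.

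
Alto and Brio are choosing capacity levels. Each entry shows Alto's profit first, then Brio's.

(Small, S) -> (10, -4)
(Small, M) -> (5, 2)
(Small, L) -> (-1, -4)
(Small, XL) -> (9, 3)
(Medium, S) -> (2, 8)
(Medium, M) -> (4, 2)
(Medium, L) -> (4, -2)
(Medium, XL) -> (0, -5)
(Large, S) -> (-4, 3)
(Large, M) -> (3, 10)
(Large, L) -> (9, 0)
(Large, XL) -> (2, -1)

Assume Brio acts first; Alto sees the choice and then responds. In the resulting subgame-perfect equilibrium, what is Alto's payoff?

Work backward from Alto's decision.
- S: Alto compares 10, 2, -4 and picks Small; Brio would get -4.
- M: Alto compares 5, 4, 3 and picks Small; Brio would get 2.
- L: Alto compares -1, 4, 9 and picks Large; Brio would get 0.
- XL: Alto compares 9, 0, 2 and picks Small; Brio would get 3.
Among -4, 2, 0, 3, the best is 3 at XL. Subgame-perfect outcome: (Small, XL) with payoffs (9, 3).

9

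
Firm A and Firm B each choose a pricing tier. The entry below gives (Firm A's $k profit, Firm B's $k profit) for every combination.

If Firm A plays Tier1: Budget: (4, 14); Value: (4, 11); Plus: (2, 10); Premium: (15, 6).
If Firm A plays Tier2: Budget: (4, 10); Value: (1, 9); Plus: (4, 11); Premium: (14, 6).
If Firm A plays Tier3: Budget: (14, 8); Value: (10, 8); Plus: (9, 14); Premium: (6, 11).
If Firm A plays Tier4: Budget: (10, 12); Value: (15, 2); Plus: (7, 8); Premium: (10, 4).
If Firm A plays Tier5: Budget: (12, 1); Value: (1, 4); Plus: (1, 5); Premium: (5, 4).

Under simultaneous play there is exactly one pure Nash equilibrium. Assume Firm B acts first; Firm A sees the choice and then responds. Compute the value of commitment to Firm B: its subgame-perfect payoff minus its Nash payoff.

0

Solve by backward induction (Firm B leads).
- Budget: BR = Tier3, leader payoff 8.
- Value: BR = Tier4, leader payoff 2.
- Plus: BR = Tier3, leader payoff 14.
- Premium: BR = Tier1, leader payoff 6.
Firm B's induced payoffs are 8, 2, 14, 6, so Firm B commits to Plus. Subgame-perfect outcome: (Tier3, Plus) with payoffs (9, 14).
Under simultaneous play:
Firm A's best replies: Budget→Tier3; Value→Tier4; Plus→Tier3; Premium→Tier1.
Firm B's best replies: Tier1→Budget; Tier2→Plus; Tier3→Plus; Tier4→Budget; Tier5→Plus.
Only (Tier3, Plus) has each player best-responding; Nash payoffs (9, 14).
Firm B's commitment gain: 14 − 14 = 0.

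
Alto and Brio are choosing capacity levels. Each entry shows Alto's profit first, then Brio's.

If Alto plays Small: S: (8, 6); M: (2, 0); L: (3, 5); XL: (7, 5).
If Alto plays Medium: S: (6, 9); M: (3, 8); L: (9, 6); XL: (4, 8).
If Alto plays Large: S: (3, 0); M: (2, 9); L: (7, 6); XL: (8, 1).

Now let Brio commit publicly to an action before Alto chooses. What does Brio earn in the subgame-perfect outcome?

8

Work backward from Alto's decision.
- S: BR = Small, leader payoff 6.
- M: BR = Medium, leader payoff 8.
- L: BR = Medium, leader payoff 6.
- XL: BR = Large, leader payoff 1.
Among 6, 8, 6, 1, the best is 8 at M. Subgame-perfect outcome: (Medium, M) with payoffs (3, 8).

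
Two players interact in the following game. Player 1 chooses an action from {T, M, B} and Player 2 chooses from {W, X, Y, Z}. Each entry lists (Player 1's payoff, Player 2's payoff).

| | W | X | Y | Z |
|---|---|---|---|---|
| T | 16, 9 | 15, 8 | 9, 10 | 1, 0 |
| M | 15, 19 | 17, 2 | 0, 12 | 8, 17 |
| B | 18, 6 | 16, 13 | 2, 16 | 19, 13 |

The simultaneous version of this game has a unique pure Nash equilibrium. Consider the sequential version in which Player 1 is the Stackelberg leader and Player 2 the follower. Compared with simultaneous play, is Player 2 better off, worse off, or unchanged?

Backward induction with Player 1 moving first.
- T → Player 2 plays Y (best of 9, 8, 10, 0); Player 1 gets 9.
- M → Player 2 plays W (best of 19, 2, 12, 17); Player 1 gets 15.
- B → Player 2 plays Y (best of 6, 13, 16, 13); Player 1 gets 2.
Player 1's induced payoffs are 9, 15, 2, so Player 1 commits to M. Subgame-perfect outcome: (M, W) with payoffs (15, 19).
For the simultaneous game, intersect best replies.
Player 1's best replies: W→B; X→M; Y→T; Z→B.
Player 2's best replies: T→Y; M→W; B→Y.
Only (T, Y) has each player best-responding; Nash payoffs (9, 10).
Player 2 earns 19 sequentially versus 10 at the Nash outcome: better off.

better off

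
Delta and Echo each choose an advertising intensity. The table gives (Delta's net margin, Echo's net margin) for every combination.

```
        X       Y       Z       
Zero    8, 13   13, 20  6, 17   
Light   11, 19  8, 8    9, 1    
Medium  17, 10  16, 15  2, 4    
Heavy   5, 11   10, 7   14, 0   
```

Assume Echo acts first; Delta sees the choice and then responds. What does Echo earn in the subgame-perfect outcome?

Backward induction with Echo moving first.
- X → Delta plays Medium (best of 8, 11, 17, 5); Echo gets 10.
- Y → Delta plays Medium (best of 13, 8, 16, 10); Echo gets 15.
- Z → Delta plays Heavy (best of 6, 9, 2, 14); Echo gets 0.
Echo's induced payoffs are 10, 15, 0, so Echo commits to Y. Subgame-perfect outcome: (Medium, Y) with payoffs (16, 15).

15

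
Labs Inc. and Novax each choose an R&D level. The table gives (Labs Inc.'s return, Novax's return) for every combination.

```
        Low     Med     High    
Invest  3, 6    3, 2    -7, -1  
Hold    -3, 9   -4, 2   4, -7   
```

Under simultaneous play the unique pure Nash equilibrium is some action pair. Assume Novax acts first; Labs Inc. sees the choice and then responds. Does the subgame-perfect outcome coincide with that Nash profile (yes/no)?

Backward induction with Novax moving first.
- Low: Labs Inc. compares 3, -3 and picks Invest; Novax would get 6.
- Med: Labs Inc. compares 3, -4 and picks Invest; Novax would get 2.
- High: Labs Inc. compares -7, 4 and picks Hold; Novax would get -7.
Maximizing over 6, 2, -7, Novax chooses Low. Subgame-perfect outcome: (Invest, Low) with payoffs (3, 6).
Now find the simultaneous Nash equilibrium.
Labs Inc.'s best replies: Low→Invest; Med→Invest; High→Hold.
Novax's best replies: Invest→Low; Hold→Low.
The unique mutual best reply is (Invest, Low), giving (3, 6).
Sequential outcome (Invest, Low) coincides with the Nash profile (Invest, Low).

yes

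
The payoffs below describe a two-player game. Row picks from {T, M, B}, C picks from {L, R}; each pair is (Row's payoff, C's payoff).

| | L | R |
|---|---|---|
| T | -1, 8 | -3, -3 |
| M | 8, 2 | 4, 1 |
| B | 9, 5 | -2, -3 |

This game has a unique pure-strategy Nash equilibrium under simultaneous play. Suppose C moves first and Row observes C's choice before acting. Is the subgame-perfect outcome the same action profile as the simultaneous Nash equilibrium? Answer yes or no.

Work backward from Row's decision.
- L: BR = B, leader payoff 5.
- R: BR = M, leader payoff 1.
Among 5, 1, the best is 5 at L. Subgame-perfect outcome: (B, L) with payoffs (9, 5).
Under simultaneous play:
Row's best replies: L→B; R→M.
C's best replies: T→L; M→L; B→L.
The unique mutual best reply is (B, L), giving (9, 5).
Sequential outcome (B, L) coincides with the Nash profile (B, L).

yes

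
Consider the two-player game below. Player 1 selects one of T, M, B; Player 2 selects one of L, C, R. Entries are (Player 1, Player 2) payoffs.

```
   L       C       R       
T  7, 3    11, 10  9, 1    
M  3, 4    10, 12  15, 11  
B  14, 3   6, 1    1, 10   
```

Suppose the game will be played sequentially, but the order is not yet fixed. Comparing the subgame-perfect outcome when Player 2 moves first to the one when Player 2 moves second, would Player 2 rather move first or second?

If Player 1 leads: Player 2's best replies are T→C, M→C, B→R; Player 1's induced payoffs 11, 10, 1; outcome (T, C), payoffs (11, 10).
If Player 2 leads: Player 1's best replies are L→B, C→T, R→M; Player 2's induced payoffs 3, 10, 11; outcome (M, R), payoffs (15, 11).
Player 2 gets 11 moving first and 10 moving second, so Player 2 prefers to move first.

first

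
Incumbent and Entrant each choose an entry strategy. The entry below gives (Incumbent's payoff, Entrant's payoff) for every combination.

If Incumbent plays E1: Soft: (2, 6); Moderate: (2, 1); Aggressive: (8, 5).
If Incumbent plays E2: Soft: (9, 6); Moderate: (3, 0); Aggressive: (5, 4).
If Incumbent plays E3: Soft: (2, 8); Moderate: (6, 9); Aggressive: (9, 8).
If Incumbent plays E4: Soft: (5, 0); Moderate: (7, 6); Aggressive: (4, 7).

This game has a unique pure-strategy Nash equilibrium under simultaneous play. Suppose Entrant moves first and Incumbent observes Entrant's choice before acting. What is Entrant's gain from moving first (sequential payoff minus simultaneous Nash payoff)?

2

Work backward from Incumbent's decision.
- Soft: BR = E2, leader payoff 6.
- Moderate: BR = E4, leader payoff 6.
- Aggressive: BR = E3, leader payoff 8.
Among 6, 6, 8, the best is 8 at Aggressive. Subgame-perfect outcome: (E3, Aggressive) with payoffs (9, 8).
For the simultaneous game, intersect best replies.
Incumbent's best replies: Soft→E2; Moderate→E4; Aggressive→E3.
Entrant's best replies: E1→Soft; E2→Soft; E3→Moderate; E4→Aggressive.
Only (E2, Soft) has each player best-responding; Nash payoffs (9, 6).
Entrant's commitment gain: 8 − 6 = 2.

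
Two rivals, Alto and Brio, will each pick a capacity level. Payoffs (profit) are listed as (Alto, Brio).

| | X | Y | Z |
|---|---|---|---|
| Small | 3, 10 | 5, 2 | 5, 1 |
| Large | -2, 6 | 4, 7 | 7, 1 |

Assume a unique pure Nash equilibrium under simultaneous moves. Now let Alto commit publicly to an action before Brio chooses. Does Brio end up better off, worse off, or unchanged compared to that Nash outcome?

worse off

Backward induction with Alto moving first.
- Small → Brio plays X (best of 10, 2, 1); Alto gets 3.
- Large → Brio plays Y (best of 6, 7, 1); Alto gets 4.
Among 3, 4, the best is 4 at Large. Subgame-perfect outcome: (Large, Y) with payoffs (4, 7).
For the simultaneous game, intersect best replies.
Alto's best replies: X→Small; Y→Small; Z→Large.
Brio's best replies: Small→X; Large→Y.
Only (Small, X) has each player best-responding; Nash payoffs (3, 10).
Brio earns 7 sequentially versus 10 at the Nash outcome: worse off.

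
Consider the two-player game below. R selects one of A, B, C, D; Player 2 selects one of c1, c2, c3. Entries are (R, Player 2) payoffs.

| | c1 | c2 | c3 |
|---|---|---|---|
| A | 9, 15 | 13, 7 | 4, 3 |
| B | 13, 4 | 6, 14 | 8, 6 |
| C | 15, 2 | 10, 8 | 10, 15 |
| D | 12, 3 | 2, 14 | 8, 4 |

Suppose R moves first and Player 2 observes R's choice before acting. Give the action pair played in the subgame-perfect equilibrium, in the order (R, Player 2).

Backward induction with R moving first.
- A: BR = c1, leader payoff 9.
- B: BR = c2, leader payoff 6.
- C: BR = c3, leader payoff 10.
- D: BR = c2, leader payoff 2.
Among 9, 6, 10, 2, the best is 10 at C. Subgame-perfect outcome: (C, c3) with payoffs (10, 15).

(C, c3)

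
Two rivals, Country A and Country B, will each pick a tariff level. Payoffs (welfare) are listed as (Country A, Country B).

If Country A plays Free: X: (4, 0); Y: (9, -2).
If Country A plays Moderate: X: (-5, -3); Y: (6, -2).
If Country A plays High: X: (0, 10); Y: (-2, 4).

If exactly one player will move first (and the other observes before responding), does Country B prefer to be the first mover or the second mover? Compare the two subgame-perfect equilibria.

first

If Country A leads: Country B's best replies are Free→X, Moderate→Y, High→X; Country A's induced payoffs 4, 6, 0; outcome (Moderate, Y), payoffs (6, -2).
If Country B leads: Country A's best replies are X→Free, Y→Free; Country B's induced payoffs 0, -2; outcome (Free, X), payoffs (4, 0).
Country B gets 0 moving first and -2 moving second, so Country B prefers to move first.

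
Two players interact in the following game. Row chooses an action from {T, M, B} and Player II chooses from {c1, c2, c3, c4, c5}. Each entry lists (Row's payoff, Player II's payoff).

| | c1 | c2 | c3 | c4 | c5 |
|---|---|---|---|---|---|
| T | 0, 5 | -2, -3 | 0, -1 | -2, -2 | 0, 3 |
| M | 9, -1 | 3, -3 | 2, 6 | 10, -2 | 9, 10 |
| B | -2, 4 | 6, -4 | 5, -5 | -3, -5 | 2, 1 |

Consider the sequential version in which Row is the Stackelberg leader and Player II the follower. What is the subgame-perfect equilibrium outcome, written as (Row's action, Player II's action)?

(M, c5)

Player II best-responds to each possible Row move:
- T: BR = c1, leader payoff 0.
- M: BR = c5, leader payoff 9.
- B: BR = c1, leader payoff -2.
Among 0, 9, -2, the best is 9 at M. Subgame-perfect outcome: (M, c5) with payoffs (9, 10).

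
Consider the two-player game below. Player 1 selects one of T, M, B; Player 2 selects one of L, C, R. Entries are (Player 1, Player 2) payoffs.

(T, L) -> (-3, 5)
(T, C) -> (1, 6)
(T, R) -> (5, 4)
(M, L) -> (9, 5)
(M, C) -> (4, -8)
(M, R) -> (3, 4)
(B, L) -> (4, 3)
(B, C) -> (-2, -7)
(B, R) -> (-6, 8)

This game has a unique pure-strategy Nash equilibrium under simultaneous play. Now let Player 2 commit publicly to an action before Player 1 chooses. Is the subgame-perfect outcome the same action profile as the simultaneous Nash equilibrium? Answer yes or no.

Work backward from Player 1's decision.
- L → Player 1 plays M (best of -3, 9, 4); Player 2 gets 5.
- C → Player 1 plays M (best of 1, 4, -2); Player 2 gets -8.
- R → Player 1 plays T (best of 5, 3, -6); Player 2 gets 4.
Maximizing over 5, -8, 4, Player 2 chooses L. Subgame-perfect outcome: (M, L) with payoffs (9, 5).
Now find the simultaneous Nash equilibrium.
Player 1's best replies: L→M; C→M; R→T.
Player 2's best replies: T→C; M→L; B→R.
The unique mutual best reply is (M, L), giving (9, 5).
Sequential outcome (M, L) coincides with the Nash profile (M, L).

yes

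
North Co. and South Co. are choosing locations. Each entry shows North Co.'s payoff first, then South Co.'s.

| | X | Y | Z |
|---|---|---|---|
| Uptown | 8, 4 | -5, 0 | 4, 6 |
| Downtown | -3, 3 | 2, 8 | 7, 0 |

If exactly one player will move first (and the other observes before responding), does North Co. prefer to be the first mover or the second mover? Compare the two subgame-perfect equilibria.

If North Co. leads: South Co.'s best replies are Uptown→Z, Downtown→Y; North Co.'s induced payoffs 4, 2; outcome (Uptown, Z), payoffs (4, 6).
If South Co. leads: North Co.'s best replies are X→Uptown, Y→Downtown, Z→Downtown; South Co.'s induced payoffs 4, 8, 0; outcome (Downtown, Y), payoffs (2, 8).
North Co. gets 4 moving first and 2 moving second, so North Co. prefers to move first.

first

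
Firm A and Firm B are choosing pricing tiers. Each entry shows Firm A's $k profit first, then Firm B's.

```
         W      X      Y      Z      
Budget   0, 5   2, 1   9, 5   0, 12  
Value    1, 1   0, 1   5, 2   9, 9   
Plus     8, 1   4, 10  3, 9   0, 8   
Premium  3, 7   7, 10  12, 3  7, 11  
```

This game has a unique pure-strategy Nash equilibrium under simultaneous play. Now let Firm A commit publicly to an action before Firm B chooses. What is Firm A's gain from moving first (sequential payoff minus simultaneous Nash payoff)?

0

Backward induction with Firm A moving first.
- Budget: Firm B compares 5, 1, 5, 12 and picks Z; Firm A would get 0.
- Value: Firm B compares 1, 1, 2, 9 and picks Z; Firm A would get 9.
- Plus: Firm B compares 1, 10, 9, 8 and picks X; Firm A would get 4.
- Premium: Firm B compares 7, 10, 3, 11 and picks Z; Firm A would get 7.
Maximizing over 0, 9, 4, 7, Firm A chooses Value. Subgame-perfect outcome: (Value, Z) with payoffs (9, 9).
For the simultaneous game, intersect best replies.
Firm A's best replies: W→Plus; X→Premium; Y→Premium; Z→Value.
Firm B's best replies: Budget→Z; Value→Z; Plus→X; Premium→Z.
The unique mutual best reply is (Value, Z), giving (9, 9).
Firm A's commitment gain: 9 − 9 = 0.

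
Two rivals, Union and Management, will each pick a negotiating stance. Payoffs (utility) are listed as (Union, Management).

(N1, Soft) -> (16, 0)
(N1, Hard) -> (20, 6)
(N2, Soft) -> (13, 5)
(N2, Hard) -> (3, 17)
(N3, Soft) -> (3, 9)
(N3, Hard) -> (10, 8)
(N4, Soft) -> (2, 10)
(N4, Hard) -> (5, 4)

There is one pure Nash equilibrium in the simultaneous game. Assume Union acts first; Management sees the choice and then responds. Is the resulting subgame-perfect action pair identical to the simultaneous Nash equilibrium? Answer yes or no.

yes

Solve by backward induction (Union leads).
- N1: BR = Hard, leader payoff 20.
- N2: BR = Hard, leader payoff 3.
- N3: BR = Soft, leader payoff 3.
- N4: BR = Soft, leader payoff 2.
Maximizing over 20, 3, 3, 2, Union chooses N1. Subgame-perfect outcome: (N1, Hard) with payoffs (20, 6).
Under simultaneous play:
Union's best replies: Soft→N1; Hard→N1.
Management's best replies: N1→Hard; N2→Hard; N3→Soft; N4→Soft.
The unique mutual best reply is (N1, Hard), giving (20, 6).
Sequential outcome (N1, Hard) coincides with the Nash profile (N1, Hard).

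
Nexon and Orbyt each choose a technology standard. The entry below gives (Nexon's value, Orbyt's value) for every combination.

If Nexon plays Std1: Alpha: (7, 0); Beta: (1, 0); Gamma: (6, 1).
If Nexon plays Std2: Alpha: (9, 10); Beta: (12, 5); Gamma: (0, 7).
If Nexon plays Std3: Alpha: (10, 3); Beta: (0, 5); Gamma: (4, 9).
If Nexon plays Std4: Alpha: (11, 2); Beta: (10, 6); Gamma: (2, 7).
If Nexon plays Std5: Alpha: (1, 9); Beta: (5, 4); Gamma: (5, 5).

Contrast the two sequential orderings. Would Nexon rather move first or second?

second

If Nexon leads: Orbyt's best replies are Std1→Gamma, Std2→Alpha, Std3→Gamma, Std4→Gamma, Std5→Alpha; Nexon's induced payoffs 6, 9, 4, 2, 1; outcome (Std2, Alpha), payoffs (9, 10).
If Orbyt leads: Nexon's best replies are Alpha→Std4, Beta→Std2, Gamma→Std1; Orbyt's induced payoffs 2, 5, 1; outcome (Std2, Beta), payoffs (12, 5).
Nexon gets 9 moving first and 12 moving second, so Nexon prefers to move second.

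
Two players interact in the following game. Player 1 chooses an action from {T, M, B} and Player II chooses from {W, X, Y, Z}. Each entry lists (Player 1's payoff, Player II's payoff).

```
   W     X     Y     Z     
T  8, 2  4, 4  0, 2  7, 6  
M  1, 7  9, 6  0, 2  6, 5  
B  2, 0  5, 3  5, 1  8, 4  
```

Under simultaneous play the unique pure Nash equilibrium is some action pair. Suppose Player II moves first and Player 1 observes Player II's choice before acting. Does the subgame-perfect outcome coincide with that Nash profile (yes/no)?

no

Solve by backward induction (Player II leads).
- W: Player 1 compares 8, 1, 2 and picks T; Player II would get 2.
- X: Player 1 compares 4, 9, 5 and picks M; Player II would get 6.
- Y: Player 1 compares 0, 0, 5 and picks B; Player II would get 1.
- Z: Player 1 compares 7, 6, 8 and picks B; Player II would get 4.
Among 2, 6, 1, 4, the best is 6 at X. Subgame-perfect outcome: (M, X) with payoffs (9, 6).
For the simultaneous game, intersect best replies.
Player 1's best replies: W→T; X→M; Y→B; Z→B.
Player II's best replies: T→Z; M→W; B→Z.
The unique mutual best reply is (B, Z), giving (8, 4).
Sequential outcome (M, X) differs from the Nash profile (B, Z).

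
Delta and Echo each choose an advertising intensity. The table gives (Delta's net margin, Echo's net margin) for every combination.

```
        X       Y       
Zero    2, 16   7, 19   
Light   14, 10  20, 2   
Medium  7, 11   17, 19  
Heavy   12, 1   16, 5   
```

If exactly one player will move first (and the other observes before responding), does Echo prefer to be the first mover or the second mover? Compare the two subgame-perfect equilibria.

second

If Delta leads: Echo's best replies are Zero→Y, Light→X, Medium→Y, Heavy→Y; Delta's induced payoffs 7, 14, 17, 16; outcome (Medium, Y), payoffs (17, 19).
If Echo leads: Delta's best replies are X→Light, Y→Light; Echo's induced payoffs 10, 2; outcome (Light, X), payoffs (14, 10).
Echo gets 10 moving first and 19 moving second, so Echo prefers to move second.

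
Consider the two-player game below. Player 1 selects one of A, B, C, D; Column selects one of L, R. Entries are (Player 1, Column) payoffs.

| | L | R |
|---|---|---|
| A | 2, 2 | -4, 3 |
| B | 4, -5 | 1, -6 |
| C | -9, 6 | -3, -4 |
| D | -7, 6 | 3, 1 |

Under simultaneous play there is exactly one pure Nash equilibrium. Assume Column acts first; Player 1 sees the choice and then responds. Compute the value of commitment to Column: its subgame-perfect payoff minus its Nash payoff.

6

Backward induction with Column moving first.
- L → Player 1 plays B (best of 2, 4, -9, -7); Column gets -5.
- R → Player 1 plays D (best of -4, 1, -3, 3); Column gets 1.
Column's induced payoffs are -5, 1, so Column commits to R. Subgame-perfect outcome: (D, R) with payoffs (3, 1).
For the simultaneous game, intersect best replies.
Player 1's best replies: L→B; R→D.
Column's best replies: A→R; B→L; C→L; D→L.
Only (B, L) has each player best-responding; Nash payoffs (4, -5).
Column's commitment gain: 1 − -5 = 6.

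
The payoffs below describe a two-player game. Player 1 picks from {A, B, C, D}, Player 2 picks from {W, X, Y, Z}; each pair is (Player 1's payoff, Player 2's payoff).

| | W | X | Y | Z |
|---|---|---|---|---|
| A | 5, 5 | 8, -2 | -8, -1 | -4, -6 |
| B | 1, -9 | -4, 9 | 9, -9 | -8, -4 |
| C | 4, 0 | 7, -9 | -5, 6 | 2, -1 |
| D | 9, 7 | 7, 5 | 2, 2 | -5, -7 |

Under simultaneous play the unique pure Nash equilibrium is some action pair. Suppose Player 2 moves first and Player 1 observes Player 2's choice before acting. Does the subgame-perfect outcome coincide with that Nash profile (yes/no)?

Backward induction with Player 2 moving first.
- W: Player 1 compares 5, 1, 4, 9 and picks D; Player 2 would get 7.
- X: Player 1 compares 8, -4, 7, 7 and picks A; Player 2 would get -2.
- Y: Player 1 compares -8, 9, -5, 2 and picks B; Player 2 would get -9.
- Z: Player 1 compares -4, -8, 2, -5 and picks C; Player 2 would get -1.
Maximizing over 7, -2, -9, -1, Player 2 chooses W. Subgame-perfect outcome: (D, W) with payoffs (9, 7).
For the simultaneous game, intersect best replies.
Player 1's best replies: W→D; X→A; Y→B; Z→C.
Player 2's best replies: A→W; B→X; C→Y; D→W.
The unique mutual best reply is (D, W), giving (9, 7).
Sequential outcome (D, W) coincides with the Nash profile (D, W).

yes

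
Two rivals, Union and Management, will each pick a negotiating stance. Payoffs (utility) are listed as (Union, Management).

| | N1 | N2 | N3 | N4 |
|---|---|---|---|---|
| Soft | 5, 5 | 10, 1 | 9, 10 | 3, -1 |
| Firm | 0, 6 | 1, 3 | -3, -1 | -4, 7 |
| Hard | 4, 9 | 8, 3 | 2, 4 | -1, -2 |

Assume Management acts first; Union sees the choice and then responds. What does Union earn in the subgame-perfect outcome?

9

Work backward from Union's decision.
- N1: BR = Soft, leader payoff 5.
- N2: BR = Soft, leader payoff 1.
- N3: BR = Soft, leader payoff 10.
- N4: BR = Soft, leader payoff -1.
Among 5, 1, 10, -1, the best is 10 at N3. Subgame-perfect outcome: (Soft, N3) with payoffs (9, 10).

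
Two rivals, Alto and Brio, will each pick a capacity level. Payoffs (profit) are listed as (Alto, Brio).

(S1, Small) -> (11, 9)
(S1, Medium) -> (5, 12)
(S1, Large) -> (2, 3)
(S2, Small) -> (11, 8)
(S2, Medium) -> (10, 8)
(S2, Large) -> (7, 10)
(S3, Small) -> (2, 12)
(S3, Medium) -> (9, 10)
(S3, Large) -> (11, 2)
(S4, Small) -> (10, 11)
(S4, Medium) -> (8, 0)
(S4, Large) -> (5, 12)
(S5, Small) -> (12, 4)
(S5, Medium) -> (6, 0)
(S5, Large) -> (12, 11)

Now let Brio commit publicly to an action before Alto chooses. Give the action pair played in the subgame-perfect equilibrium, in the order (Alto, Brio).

(S5, Large)

Alto best-responds to each possible Brio move:
- Small → Alto plays S5 (best of 11, 11, 2, 10, 12); Brio gets 4.
- Medium → Alto plays S2 (best of 5, 10, 9, 8, 6); Brio gets 8.
- Large → Alto plays S5 (best of 2, 7, 11, 5, 12); Brio gets 11.
Among 4, 8, 11, the best is 11 at Large. Subgame-perfect outcome: (S5, Large) with payoffs (12, 11).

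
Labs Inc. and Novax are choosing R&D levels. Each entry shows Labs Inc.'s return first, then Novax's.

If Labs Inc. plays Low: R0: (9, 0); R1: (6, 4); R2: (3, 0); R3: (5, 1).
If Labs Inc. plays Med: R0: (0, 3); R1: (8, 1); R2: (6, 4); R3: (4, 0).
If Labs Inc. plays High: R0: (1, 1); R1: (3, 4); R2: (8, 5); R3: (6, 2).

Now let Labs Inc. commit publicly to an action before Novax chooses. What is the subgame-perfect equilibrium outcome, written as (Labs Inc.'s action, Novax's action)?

(High, R2)

Work backward from Novax's decision.
- Low: BR = R1, leader payoff 6.
- Med: BR = R2, leader payoff 6.
- High: BR = R2, leader payoff 8.
Among 6, 6, 8, the best is 8 at High. Subgame-perfect outcome: (High, R2) with payoffs (8, 5).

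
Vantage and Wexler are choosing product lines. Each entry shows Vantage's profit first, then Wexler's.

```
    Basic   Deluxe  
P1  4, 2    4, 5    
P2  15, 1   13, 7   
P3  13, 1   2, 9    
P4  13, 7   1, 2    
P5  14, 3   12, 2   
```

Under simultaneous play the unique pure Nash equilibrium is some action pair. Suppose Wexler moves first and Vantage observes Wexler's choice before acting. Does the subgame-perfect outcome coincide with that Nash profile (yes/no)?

yes

Work backward from Vantage's decision.
- Basic: BR = P2, leader payoff 1.
- Deluxe: BR = P2, leader payoff 7.
Among 1, 7, the best is 7 at Deluxe. Subgame-perfect outcome: (P2, Deluxe) with payoffs (13, 7).
For the simultaneous game, intersect best replies.
Vantage's best replies: Basic→P2; Deluxe→P2.
Wexler's best replies: P1→Deluxe; P2→Deluxe; P3→Deluxe; P4→Basic; P5→Basic.
The unique mutual best reply is (P2, Deluxe), giving (13, 7).
Sequential outcome (P2, Deluxe) coincides with the Nash profile (P2, Deluxe).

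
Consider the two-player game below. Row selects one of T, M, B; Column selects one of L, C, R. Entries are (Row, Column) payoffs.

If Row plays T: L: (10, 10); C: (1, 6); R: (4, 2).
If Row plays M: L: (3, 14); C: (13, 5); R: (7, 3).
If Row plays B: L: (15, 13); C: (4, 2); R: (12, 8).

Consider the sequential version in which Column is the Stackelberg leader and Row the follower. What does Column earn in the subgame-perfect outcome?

13

Solve by backward induction (Column leads).
- L: Row compares 10, 3, 15 and picks B; Column would get 13.
- C: Row compares 1, 13, 4 and picks M; Column would get 5.
- R: Row compares 4, 7, 12 and picks B; Column would get 8.
Maximizing over 13, 5, 8, Column chooses L. Subgame-perfect outcome: (B, L) with payoffs (15, 13).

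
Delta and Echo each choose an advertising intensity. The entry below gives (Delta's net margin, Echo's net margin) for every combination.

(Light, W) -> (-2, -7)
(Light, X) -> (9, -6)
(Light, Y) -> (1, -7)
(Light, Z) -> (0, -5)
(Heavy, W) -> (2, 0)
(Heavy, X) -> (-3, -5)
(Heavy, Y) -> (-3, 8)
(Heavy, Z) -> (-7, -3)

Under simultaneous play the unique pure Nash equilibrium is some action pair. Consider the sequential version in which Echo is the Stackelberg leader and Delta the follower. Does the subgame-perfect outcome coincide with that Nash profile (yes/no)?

Solve by backward induction (Echo leads).
- W: BR = Heavy, leader payoff 0.
- X: BR = Light, leader payoff -6.
- Y: BR = Light, leader payoff -7.
- Z: BR = Light, leader payoff -5.
Echo's induced payoffs are 0, -6, -7, -5, so Echo commits to W. Subgame-perfect outcome: (Heavy, W) with payoffs (2, 0).
Under simultaneous play:
Delta's best replies: W→Heavy; X→Light; Y→Light; Z→Light.
Echo's best replies: Light→Z; Heavy→Y.
Only (Light, Z) has each player best-responding; Nash payoffs (0, -5).
Sequential outcome (Heavy, W) differs from the Nash profile (Light, Z).

no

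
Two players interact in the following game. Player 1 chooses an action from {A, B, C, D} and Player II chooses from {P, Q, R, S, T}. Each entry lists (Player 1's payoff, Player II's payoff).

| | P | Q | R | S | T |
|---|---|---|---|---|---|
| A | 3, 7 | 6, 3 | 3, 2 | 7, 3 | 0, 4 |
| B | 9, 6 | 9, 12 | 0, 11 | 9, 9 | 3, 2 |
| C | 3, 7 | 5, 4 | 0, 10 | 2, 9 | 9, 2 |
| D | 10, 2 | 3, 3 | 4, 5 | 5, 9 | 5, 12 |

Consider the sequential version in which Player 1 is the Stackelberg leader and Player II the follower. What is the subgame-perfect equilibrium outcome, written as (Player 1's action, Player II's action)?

(B, Q)

Solve by backward induction (Player 1 leads).
- A: Player II compares 7, 3, 2, 3, 4 and picks P; Player 1 would get 3.
- B: Player II compares 6, 12, 11, 9, 2 and picks Q; Player 1 would get 9.
- C: Player II compares 7, 4, 10, 9, 2 and picks R; Player 1 would get 0.
- D: Player II compares 2, 3, 5, 9, 12 and picks T; Player 1 would get 5.
Player 1's induced payoffs are 3, 9, 0, 5, so Player 1 commits to B. Subgame-perfect outcome: (B, Q) with payoffs (9, 12).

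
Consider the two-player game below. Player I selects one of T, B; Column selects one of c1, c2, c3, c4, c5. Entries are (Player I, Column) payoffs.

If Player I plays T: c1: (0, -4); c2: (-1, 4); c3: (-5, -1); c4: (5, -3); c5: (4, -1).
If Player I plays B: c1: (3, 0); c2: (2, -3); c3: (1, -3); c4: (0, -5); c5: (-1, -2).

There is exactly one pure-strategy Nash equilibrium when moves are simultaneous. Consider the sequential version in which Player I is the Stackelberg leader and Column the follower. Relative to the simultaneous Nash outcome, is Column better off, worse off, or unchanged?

Column best-responds to each possible Player I move:
- T: BR = c2, leader payoff -1.
- B: BR = c1, leader payoff 3.
Among -1, 3, the best is 3 at B. Subgame-perfect outcome: (B, c1) with payoffs (3, 0).
For the simultaneous game, intersect best replies.
Player I's best replies: c1→B; c2→B; c3→B; c4→T; c5→T.
Column's best replies: T→c2; B→c1.
Only (B, c1) has each player best-responding; Nash payoffs (3, 0).
Column earns 0 sequentially versus 0 at the Nash outcome: unchanged.

unchanged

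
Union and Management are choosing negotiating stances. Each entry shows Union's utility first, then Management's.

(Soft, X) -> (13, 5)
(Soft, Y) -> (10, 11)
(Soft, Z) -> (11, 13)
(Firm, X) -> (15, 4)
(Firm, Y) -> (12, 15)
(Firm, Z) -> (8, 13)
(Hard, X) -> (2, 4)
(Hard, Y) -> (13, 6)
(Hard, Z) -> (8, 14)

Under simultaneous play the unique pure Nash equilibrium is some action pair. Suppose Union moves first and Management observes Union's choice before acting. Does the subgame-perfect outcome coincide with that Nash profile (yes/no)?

Solve by backward induction (Union leads).
- Soft: BR = Z, leader payoff 11.
- Firm: BR = Y, leader payoff 12.
- Hard: BR = Z, leader payoff 8.
Maximizing over 11, 12, 8, Union chooses Firm. Subgame-perfect outcome: (Firm, Y) with payoffs (12, 15).
For the simultaneous game, intersect best replies.
Union's best replies: X→Firm; Y→Hard; Z→Soft.
Management's best replies: Soft→Z; Firm→Y; Hard→Z.
The unique mutual best reply is (Soft, Z), giving (11, 13).
Sequential outcome (Firm, Y) differs from the Nash profile (Soft, Z).

no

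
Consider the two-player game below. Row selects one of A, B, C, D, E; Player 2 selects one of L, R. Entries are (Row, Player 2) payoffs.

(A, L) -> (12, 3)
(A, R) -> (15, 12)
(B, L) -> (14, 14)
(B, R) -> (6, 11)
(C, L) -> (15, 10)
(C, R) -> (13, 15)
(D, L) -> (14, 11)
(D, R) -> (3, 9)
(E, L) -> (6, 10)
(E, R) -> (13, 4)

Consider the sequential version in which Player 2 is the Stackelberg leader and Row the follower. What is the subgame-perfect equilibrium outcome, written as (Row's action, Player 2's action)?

Backward induction with Player 2 moving first.
- L → Row plays C (best of 12, 14, 15, 14, 6); Player 2 gets 10.
- R → Row plays A (best of 15, 6, 13, 3, 13); Player 2 gets 12.
Among 10, 12, the best is 12 at R. Subgame-perfect outcome: (A, R) with payoffs (15, 12).

(A, R)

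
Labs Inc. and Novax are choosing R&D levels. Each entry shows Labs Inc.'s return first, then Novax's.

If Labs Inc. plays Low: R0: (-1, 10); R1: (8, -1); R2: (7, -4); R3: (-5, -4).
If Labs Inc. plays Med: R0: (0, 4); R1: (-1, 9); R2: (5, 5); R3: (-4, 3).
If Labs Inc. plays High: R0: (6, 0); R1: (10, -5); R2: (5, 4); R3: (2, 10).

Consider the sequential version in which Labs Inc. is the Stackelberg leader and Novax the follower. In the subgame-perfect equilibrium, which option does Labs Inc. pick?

High

Novax best-responds to each possible Labs Inc. move:
- Low: Novax compares 10, -1, -4, -4 and picks R0; Labs Inc. would get -1.
- Med: Novax compares 4, 9, 5, 3 and picks R1; Labs Inc. would get -1.
- High: Novax compares 0, -5, 4, 10 and picks R3; Labs Inc. would get 2.
Labs Inc.'s induced payoffs are -1, -1, 2, so Labs Inc. commits to High. Subgame-perfect outcome: (High, R3) with payoffs (2, 10).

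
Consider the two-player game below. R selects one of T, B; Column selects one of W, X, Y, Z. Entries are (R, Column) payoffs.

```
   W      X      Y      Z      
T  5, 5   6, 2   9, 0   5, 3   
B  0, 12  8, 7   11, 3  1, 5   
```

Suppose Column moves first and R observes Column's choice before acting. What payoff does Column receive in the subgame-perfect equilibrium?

R best-responds to each possible Column move:
- W: R compares 5, 0 and picks T; Column would get 5.
- X: R compares 6, 8 and picks B; Column would get 7.
- Y: R compares 9, 11 and picks B; Column would get 3.
- Z: R compares 5, 1 and picks T; Column would get 3.
Among 5, 7, 3, 3, the best is 7 at X. Subgame-perfect outcome: (B, X) with payoffs (8, 7).

7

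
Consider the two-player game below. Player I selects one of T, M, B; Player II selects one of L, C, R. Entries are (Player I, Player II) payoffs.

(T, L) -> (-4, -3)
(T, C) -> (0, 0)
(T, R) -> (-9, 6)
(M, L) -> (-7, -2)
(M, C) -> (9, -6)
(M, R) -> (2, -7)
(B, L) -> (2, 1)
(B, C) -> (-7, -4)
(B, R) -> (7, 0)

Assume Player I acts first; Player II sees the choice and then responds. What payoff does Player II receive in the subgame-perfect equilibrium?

1

Solve by backward induction (Player I leads).
- T: BR = R, leader payoff -9.
- M: BR = L, leader payoff -7.
- B: BR = L, leader payoff 2.
Player I's induced payoffs are -9, -7, 2, so Player I commits to B. Subgame-perfect outcome: (B, L) with payoffs (2, 1).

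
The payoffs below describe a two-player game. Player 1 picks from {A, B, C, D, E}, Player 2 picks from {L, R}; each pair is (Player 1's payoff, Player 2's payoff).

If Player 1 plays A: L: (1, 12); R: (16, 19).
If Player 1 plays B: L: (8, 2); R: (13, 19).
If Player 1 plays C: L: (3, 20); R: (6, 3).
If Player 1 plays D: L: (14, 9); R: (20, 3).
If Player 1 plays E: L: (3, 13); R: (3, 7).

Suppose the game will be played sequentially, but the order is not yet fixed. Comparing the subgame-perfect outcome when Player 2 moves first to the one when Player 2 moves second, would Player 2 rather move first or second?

second

If Player 1 leads: Player 2's best replies are A→R, B→R, C→L, D→L, E→L; Player 1's induced payoffs 16, 13, 3, 14, 3; outcome (A, R), payoffs (16, 19).
If Player 2 leads: Player 1's best replies are L→D, R→D; Player 2's induced payoffs 9, 3; outcome (D, L), payoffs (14, 9).
Player 2 gets 9 moving first and 19 moving second, so Player 2 prefers to move second.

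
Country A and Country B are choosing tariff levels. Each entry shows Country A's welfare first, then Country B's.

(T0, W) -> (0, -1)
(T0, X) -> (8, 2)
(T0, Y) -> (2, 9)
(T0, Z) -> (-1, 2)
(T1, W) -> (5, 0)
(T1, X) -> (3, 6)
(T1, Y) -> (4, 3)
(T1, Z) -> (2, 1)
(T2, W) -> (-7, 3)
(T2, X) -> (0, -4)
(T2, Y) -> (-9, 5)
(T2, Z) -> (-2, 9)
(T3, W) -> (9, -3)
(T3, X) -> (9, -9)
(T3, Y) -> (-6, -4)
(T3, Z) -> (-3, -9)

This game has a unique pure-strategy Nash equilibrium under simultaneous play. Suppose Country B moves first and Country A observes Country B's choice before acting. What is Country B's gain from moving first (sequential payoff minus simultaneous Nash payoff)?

Backward induction with Country B moving first.
- W: Country A compares 0, 5, -7, 9 and picks T3; Country B would get -3.
- X: Country A compares 8, 3, 0, 9 and picks T3; Country B would get -9.
- Y: Country A compares 2, 4, -9, -6 and picks T1; Country B would get 3.
- Z: Country A compares -1, 2, -2, -3 and picks T1; Country B would get 1.
Country B's induced payoffs are -3, -9, 3, 1, so Country B commits to Y. Subgame-perfect outcome: (T1, Y) with payoffs (4, 3).
For the simultaneous game, intersect best replies.
Country A's best replies: W→T3; X→T3; Y→T1; Z→T1.
Country B's best replies: T0→Y; T1→X; T2→Z; T3→W.
The unique mutual best reply is (T3, W), giving (9, -3).
Country B's commitment gain: 3 − -3 = 6.

6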